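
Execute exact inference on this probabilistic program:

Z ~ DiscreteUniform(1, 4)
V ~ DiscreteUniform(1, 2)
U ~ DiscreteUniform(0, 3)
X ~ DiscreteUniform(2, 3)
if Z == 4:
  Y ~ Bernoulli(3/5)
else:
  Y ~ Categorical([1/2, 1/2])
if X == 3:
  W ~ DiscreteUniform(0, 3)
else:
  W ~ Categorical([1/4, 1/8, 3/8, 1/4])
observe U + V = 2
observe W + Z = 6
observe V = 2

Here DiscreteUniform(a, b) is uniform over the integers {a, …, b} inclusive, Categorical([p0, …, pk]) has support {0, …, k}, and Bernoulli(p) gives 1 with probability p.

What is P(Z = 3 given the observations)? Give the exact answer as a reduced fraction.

Enumerate traces; 8 have nonzero weight after conditioning:
  (Z=3, V=2, U=0, X=2, Y=0, W=3) weight 1/512
  (Z=3, V=2, U=0, X=2, Y=1, W=3) weight 1/512
  (Z=3, V=2, U=0, X=3, Y=0, W=3) weight 1/512
  (Z=3, V=2, U=0, X=3, Y=1, W=3) weight 1/512
  (Z=4, V=2, U=0, X=2, Y=0, W=2) weight 3/1280
  (Z=4, V=2, U=0, X=2, Y=1, W=2) weight 9/2560
  (Z=4, V=2, U=0, X=3, Y=0, W=2) weight 1/640
  (Z=4, V=2, U=0, X=3, Y=1, W=2) weight 3/1280
Group by Z:
  weight(Z=3) = 1/128
  weight(Z=4) = 5/512
Total weight = 1/128 + 5/512 = 9/512
P(Z=3 | obs) = 1/128 / 9/512 = 4/9
P(Z=4 | obs) = 5/512 / 9/512 = 5/9

P(Z = 3 | obs) = 4/9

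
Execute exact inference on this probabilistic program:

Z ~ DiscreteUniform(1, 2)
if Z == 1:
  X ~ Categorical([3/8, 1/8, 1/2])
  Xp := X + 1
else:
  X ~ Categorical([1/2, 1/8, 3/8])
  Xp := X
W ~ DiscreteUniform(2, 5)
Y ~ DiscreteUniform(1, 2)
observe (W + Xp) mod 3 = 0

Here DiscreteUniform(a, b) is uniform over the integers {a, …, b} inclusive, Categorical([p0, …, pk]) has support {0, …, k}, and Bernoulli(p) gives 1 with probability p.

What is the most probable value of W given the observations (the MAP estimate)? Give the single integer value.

Enumerate traces; 16 have nonzero weight after conditioning:
  (Z=1, X=0, W=2, Y=1) weight 3/128
  (Z=1, X=0, W=2, Y=2) weight 3/128
  (Z=1, X=0, W=5, Y=1) weight 3/128
  (Z=1, X=0, W=5, Y=2) weight 3/128
  (Z=1, X=1, W=4, Y=1) weight 1/128
  (Z=1, X=1, W=4, Y=2) weight 1/128
  (Z=1, X=2, W=3, Y=1) weight 1/32
  (Z=1, X=2, W=3, Y=2) weight 1/32
  … 8 more
Group by W:
  weight(W=2) = 1/16
  weight(W=3) = 1/8
  weight(W=4) = 1/16
  weight(W=5) = 1/16
Total weight = 1/16 + 1/8 + 1/16 + 1/16 = 5/16
P(W=2 | obs) = 1/16 / 5/16 = 1/5
P(W=3 | obs) = 1/8 / 5/16 = 2/5
P(W=4 | obs) = 1/16 / 5/16 = 1/5
P(W=5 | obs) = 1/16 / 5/16 = 1/5
argmax = 3

argmax_v P(W = v | obs) = 3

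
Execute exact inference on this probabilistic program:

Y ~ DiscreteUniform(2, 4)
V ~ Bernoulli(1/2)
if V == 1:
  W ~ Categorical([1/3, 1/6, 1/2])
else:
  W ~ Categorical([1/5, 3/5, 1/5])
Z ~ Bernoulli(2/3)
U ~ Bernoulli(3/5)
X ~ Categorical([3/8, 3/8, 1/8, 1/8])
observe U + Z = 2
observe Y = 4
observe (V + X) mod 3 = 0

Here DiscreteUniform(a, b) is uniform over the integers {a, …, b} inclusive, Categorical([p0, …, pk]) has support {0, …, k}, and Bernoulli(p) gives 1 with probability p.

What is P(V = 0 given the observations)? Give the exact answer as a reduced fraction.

Enumerate traces; 9 have nonzero weight after conditioning:
  (Y=4, V=0, W=0, Z=1, U=1, X=0) weight 1/200
  (Y=4, V=0, W=0, Z=1, U=1, X=3) weight 1/600
  (Y=4, V=0, W=1, Z=1, U=1, X=0) weight 3/200
  (Y=4, V=0, W=1, Z=1, U=1, X=3) weight 1/200
  (Y=4, V=0, W=2, Z=1, U=1, X=0) weight 1/200
  (Y=4, V=0, W=2, Z=1, U=1, X=3) weight 1/600
  (Y=4, V=1, W=0, Z=1, U=1, X=2) weight 1/360
  (Y=4, V=1, W=1, Z=1, U=1, X=2) weight 1/720
  … 1 more
Group by V:
  weight(V=0) = 1/30
  weight(V=1) = 1/120
Total weight = 1/30 + 1/120 = 1/24
P(V=0 | obs) = 1/30 / 1/24 = 4/5
P(V=1 | obs) = 1/120 / 1/24 = 1/5

P(V = 0 | obs) = 4/5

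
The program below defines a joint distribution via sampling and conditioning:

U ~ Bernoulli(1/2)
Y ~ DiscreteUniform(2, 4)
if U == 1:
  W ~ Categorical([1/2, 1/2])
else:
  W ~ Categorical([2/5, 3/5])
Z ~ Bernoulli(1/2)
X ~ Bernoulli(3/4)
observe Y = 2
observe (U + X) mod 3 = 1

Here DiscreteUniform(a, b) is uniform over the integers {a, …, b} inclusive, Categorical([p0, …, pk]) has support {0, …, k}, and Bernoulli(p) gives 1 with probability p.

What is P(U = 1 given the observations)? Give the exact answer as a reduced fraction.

Enumerate traces; 8 have nonzero weight after conditioning:
  (U=0, Y=2, W=0, Z=0, X=1) weight 1/40
  (U=0, Y=2, W=0, Z=1, X=1) weight 1/40
  (U=0, Y=2, W=1, Z=0, X=1) weight 3/80
  (U=0, Y=2, W=1, Z=1, X=1) weight 3/80
  (U=1, Y=2, W=0, Z=0, X=0) weight 1/96
  (U=1, Y=2, W=0, Z=1, X=0) weight 1/96
  (U=1, Y=2, W=1, Z=0, X=0) weight 1/96
  (U=1, Y=2, W=1, Z=1, X=0) weight 1/96
Group by U:
  weight(U=0) = 1/8
  weight(U=1) = 1/24
Total weight = 1/8 + 1/24 = 1/6
P(U=0 | obs) = 1/8 / 1/6 = 3/4
P(U=1 | obs) = 1/24 / 1/6 = 1/4

P(U = 1 | obs) = 1/4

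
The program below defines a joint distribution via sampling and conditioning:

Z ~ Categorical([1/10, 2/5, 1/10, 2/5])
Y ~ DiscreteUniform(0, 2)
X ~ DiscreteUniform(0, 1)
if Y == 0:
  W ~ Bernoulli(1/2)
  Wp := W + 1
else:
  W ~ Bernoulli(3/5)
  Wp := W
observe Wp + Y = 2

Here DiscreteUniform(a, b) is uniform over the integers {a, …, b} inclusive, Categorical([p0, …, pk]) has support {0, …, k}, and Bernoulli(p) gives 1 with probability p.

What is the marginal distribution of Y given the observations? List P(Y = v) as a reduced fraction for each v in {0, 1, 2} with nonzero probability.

P(Y=0) = 1/3, P(Y=1) = 2/5, P(Y=2) = 4/15

Enumerate traces; 24 have nonzero weight after conditioning:
  (Z=0, Y=0, X=0, W=1) weight 1/120
  (Z=0, Y=0, X=1, W=1) weight 1/120
  (Z=0, Y=1, X=0, W=1) weight 1/100
  (Z=0, Y=1, X=1, W=1) weight 1/100
  (Z=0, Y=2, X=0, W=0) weight 1/150
  (Z=0, Y=2, X=1, W=0) weight 1/150
  (Z=1, Y=0, X=0, W=1) weight 1/30
  (Z=1, Y=0, X=1, W=1) weight 1/30
  … 16 more
Group by Y:
  weight(Y=0) = 1/6
  weight(Y=1) = 1/5
  weight(Y=2) = 2/15
Total weight = 1/6 + 1/5 + 2/15 = 1/2
P(Y=0 | obs) = 1/6 / 1/2 = 1/3
P(Y=1 | obs) = 1/5 / 1/2 = 2/5
P(Y=2 | obs) = 2/15 / 1/2 = 4/15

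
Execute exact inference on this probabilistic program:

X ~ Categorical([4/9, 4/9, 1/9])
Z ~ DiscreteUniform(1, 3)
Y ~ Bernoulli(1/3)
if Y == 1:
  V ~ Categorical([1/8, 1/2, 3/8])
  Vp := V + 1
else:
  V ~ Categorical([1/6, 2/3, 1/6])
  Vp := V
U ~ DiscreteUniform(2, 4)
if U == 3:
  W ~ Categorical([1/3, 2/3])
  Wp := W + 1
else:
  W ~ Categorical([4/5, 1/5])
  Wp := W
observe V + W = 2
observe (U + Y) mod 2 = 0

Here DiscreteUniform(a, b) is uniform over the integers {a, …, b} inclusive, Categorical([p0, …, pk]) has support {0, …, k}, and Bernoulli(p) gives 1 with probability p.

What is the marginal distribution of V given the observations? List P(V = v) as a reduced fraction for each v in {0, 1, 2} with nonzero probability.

P(V=1) = 104/183, P(V=2) = 79/183

Enumerate traces; 54 have nonzero weight after conditioning:
  (X=0, Z=1, Y=0, V=1, U=2, W=1) weight 16/3645
  (X=0, Z=1, Y=0, V=1, U=4, W=1) weight 16/3645
  (X=0, Z=1, Y=0, V=2, U=2, W=0) weight 16/3645
  (X=0, Z=1, Y=0, V=2, U=4, W=0) weight 16/3645
  (X=0, Z=1, Y=1, V=1, U=3, W=1) weight 4/729
  (X=0, Z=1, Y=1, V=2, U=3, W=0) weight 1/486
  (X=0, Z=2, Y=0, V=1, U=2, W=1) weight 16/3645
  (X=0, Z=2, Y=0, V=1, U=4, W=1) weight 16/3645
  … 46 more
Group by V:
  weight(V=1) = 13/135
  weight(V=2) = 79/1080
Total weight = 13/135 + 79/1080 = 61/360
P(V=1 | obs) = 13/135 / 61/360 = 104/183
P(V=2 | obs) = 79/1080 / 61/360 = 79/183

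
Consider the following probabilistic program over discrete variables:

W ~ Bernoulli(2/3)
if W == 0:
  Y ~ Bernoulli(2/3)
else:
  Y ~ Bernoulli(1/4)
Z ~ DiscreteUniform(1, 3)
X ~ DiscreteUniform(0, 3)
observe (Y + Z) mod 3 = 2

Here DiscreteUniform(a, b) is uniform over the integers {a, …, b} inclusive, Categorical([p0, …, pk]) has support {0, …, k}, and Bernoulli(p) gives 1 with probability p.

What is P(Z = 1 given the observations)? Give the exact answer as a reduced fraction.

Enumerate traces; 16 have nonzero weight after conditioning:
  (W=0, Y=0, Z=2, X=0) weight 1/108
  (W=0, Y=0, Z=2, X=1) weight 1/108
  (W=0, Y=0, Z=2, X=2) weight 1/108
  (W=0, Y=0, Z=2, X=3) weight 1/108
  (W=0, Y=1, Z=1, X=0) weight 1/54
  (W=0, Y=1, Z=1, X=1) weight 1/54
  (W=0, Y=1, Z=1, X=2) weight 1/54
  (W=0, Y=1, Z=1, X=3) weight 1/54
  … 8 more
Group by Z:
  weight(Z=1) = 7/54
  weight(Z=2) = 11/54
Total weight = 7/54 + 11/54 = 1/3
P(Z=1 | obs) = 7/54 / 1/3 = 7/18
P(Z=2 | obs) = 11/54 / 1/3 = 11/18

P(Z = 1 | obs) = 7/18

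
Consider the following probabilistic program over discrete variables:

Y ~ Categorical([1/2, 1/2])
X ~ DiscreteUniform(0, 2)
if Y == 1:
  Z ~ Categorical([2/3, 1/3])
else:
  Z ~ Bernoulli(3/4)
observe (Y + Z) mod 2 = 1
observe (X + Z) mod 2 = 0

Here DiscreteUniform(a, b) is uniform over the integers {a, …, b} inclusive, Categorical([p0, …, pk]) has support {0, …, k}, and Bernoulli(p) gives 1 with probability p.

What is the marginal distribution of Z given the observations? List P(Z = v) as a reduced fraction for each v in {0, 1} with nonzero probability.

Enumerate traces; 3 have nonzero weight after conditioning:
  (Y=0, X=1, Z=1) weight 1/8
  (Y=1, X=0, Z=0) weight 1/9
  (Y=1, X=2, Z=0) weight 1/9
Group by Z:
  weight(Z=0) = 2/9
  weight(Z=1) = 1/8
Total weight = 2/9 + 1/8 = 25/72
P(Z=0 | obs) = 2/9 / 25/72 = 16/25
P(Z=1 | obs) = 1/8 / 25/72 = 9/25

P(Z=0) = 16/25, P(Z=1) = 9/25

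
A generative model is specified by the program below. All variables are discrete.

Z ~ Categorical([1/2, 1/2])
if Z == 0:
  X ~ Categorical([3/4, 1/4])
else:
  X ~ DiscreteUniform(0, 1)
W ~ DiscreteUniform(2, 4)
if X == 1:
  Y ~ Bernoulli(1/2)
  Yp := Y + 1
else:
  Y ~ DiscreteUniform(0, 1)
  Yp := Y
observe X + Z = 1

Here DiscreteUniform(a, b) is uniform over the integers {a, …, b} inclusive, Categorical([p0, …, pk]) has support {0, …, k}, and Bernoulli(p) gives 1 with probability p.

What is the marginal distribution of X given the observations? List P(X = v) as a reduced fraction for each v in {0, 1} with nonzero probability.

P(X=0) = 2/3, P(X=1) = 1/3

Enumerate traces; 12 have nonzero weight after conditioning:
  (Z=0, X=1, W=2, Y=0) weight 1/48
  (Z=0, X=1, W=2, Y=1) weight 1/48
  (Z=0, X=1, W=3, Y=0) weight 1/48
  (Z=0, X=1, W=3, Y=1) weight 1/48
  (Z=0, X=1, W=4, Y=0) weight 1/48
  (Z=0, X=1, W=4, Y=1) weight 1/48
  (Z=1, X=0, W=2, Y=0) weight 1/24
  (Z=1, X=0, W=2, Y=1) weight 1/24
  … 4 more
Group by X:
  weight(X=0) = 1/4
  weight(X=1) = 1/8
Total weight = 1/4 + 1/8 = 3/8
P(X=0 | obs) = 1/4 / 3/8 = 2/3
P(X=1 | obs) = 1/8 / 3/8 = 1/3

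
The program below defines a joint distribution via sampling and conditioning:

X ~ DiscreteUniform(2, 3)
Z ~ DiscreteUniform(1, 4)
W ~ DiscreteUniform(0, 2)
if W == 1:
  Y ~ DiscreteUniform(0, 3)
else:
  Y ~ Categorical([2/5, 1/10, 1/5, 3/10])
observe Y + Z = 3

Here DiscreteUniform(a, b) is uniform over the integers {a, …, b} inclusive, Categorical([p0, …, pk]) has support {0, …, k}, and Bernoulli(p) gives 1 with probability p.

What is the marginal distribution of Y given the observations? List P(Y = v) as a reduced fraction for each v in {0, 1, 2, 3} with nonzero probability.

Enumerate traces; 18 have nonzero weight after conditioning:
  (X=2, Z=1, W=0, Y=2) weight 1/120
  (X=2, Z=1, W=1, Y=2) weight 1/96
  (X=2, Z=1, W=2, Y=2) weight 1/120
  (X=2, Z=2, W=0, Y=1) weight 1/240
  (X=2, Z=2, W=1, Y=1) weight 1/96
  (X=2, Z=2, W=2, Y=1) weight 1/240
  (X=2, Z=3, W=0, Y=0) weight 1/60
  (X=2, Z=3, W=1, Y=0) weight 1/96
  … 10 more
Group by Y:
  weight(Y=0) = 7/80
  weight(Y=1) = 3/80
  weight(Y=2) = 13/240
Total weight = 7/80 + 3/80 + 13/240 = 43/240
P(Y=0 | obs) = 7/80 / 43/240 = 21/43
P(Y=1 | obs) = 3/80 / 43/240 = 9/43
P(Y=2 | obs) = 13/240 / 43/240 = 13/43

P(Y=0) = 21/43, P(Y=1) = 9/43, P(Y=2) = 13/43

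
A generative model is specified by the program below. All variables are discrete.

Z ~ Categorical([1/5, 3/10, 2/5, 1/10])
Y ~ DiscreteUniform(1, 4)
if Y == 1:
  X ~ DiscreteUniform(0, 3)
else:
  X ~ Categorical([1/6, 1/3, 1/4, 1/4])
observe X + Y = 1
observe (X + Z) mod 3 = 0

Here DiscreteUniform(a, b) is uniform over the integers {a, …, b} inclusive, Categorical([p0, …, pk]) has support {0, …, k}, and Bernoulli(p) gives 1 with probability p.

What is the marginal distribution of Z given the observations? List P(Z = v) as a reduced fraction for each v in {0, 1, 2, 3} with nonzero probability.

Enumerate traces; 2 have nonzero weight after conditioning:
  (Z=0, Y=1, X=0) weight 1/80
  (Z=3, Y=1, X=0) weight 1/160
Group by Z:
  weight(Z=0) = 1/80
  weight(Z=3) = 1/160
Total weight = 1/80 + 1/160 = 3/160
P(Z=0 | obs) = 1/80 / 3/160 = 2/3
P(Z=3 | obs) = 1/160 / 3/160 = 1/3

P(Z=0) = 2/3, P(Z=3) = 1/3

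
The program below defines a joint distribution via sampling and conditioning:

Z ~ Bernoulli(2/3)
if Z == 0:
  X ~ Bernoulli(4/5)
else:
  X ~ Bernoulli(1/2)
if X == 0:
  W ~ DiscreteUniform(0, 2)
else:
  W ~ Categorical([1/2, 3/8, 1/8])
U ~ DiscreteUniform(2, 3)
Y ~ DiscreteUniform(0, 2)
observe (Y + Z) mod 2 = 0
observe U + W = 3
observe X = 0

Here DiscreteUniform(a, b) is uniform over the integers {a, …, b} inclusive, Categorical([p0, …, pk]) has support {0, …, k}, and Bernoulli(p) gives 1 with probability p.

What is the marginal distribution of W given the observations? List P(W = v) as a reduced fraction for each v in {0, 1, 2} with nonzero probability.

P(W=0) = 1/2, P(W=1) = 1/2

Enumerate traces; 6 have nonzero weight after conditioning:
  (Z=0, X=0, W=0, U=3, Y=0) weight 1/270
  (Z=0, X=0, W=0, U=3, Y=2) weight 1/270
  (Z=0, X=0, W=1, U=2, Y=0) weight 1/270
  (Z=0, X=0, W=1, U=2, Y=2) weight 1/270
  (Z=1, X=0, W=0, U=3, Y=1) weight 1/54
  (Z=1, X=0, W=1, U=2, Y=1) weight 1/54
Group by W:
  weight(W=0) = 7/270
  weight(W=1) = 7/270
Total weight = 7/270 + 7/270 = 7/135
P(W=0 | obs) = 7/270 / 7/135 = 1/2
P(W=1 | obs) = 7/270 / 7/135 = 1/2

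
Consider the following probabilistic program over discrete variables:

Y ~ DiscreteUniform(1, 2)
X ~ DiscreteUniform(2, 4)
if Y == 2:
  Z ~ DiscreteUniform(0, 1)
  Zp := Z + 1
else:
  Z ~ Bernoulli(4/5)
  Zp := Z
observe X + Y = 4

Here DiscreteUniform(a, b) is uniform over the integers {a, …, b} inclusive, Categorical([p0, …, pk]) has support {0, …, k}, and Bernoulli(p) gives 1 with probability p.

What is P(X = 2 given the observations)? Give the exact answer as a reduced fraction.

P(X = 2 | obs) = 1/2

Enumerate traces; 4 have nonzero weight after conditioning:
  (Y=1, X=3, Z=0) weight 1/30
  (Y=1, X=3, Z=1) weight 2/15
  (Y=2, X=2, Z=0) weight 1/12
  (Y=2, X=2, Z=1) weight 1/12
Group by X:
  weight(X=2) = 1/6
  weight(X=3) = 1/6
Total weight = 1/6 + 1/6 = 1/3
P(X=2 | obs) = 1/6 / 1/3 = 1/2
P(X=3 | obs) = 1/6 / 1/3 = 1/2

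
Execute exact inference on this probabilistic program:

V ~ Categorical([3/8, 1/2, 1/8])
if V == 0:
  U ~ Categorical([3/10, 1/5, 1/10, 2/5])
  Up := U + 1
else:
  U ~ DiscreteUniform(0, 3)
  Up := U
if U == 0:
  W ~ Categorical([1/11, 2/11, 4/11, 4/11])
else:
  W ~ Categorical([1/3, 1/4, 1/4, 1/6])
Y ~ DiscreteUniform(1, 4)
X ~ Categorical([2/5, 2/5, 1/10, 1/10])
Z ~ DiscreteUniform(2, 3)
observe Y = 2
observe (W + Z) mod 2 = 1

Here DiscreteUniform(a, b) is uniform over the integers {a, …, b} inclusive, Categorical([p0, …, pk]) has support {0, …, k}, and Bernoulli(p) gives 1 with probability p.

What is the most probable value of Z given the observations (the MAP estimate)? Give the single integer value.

Enumerate traces; 192 have nonzero weight after conditioning:
  (V=0, U=0, W=0, Y=2, X=0, Z=3) weight 9/17600
  (V=0, U=0, W=0, Y=2, X=1, Z=3) weight 9/17600
  (V=0, U=0, W=0, Y=2, X=2, Z=3) weight 9/70400
  (V=0, U=0, W=0, Y=2, X=3, Z=3) weight 9/70400
  (V=0, U=0, W=1, Y=2, X=0, Z=2) weight 9/8800
  (V=0, U=0, W=1, Y=2, X=1, Z=2) weight 9/8800
  (V=0, U=0, W=1, Y=2, X=2, Z=2) weight 9/35200
  (V=0, U=0, W=1, Y=2, X=3, Z=2) weight 9/35200
  … 184 more
Group by Z:
  weight(Z=2) = 3177/56320
  weight(Z=3) = 3863/56320
Total weight = 3177/56320 + 3863/56320 = 1/8
P(Z=2 | obs) = 3177/56320 / 1/8 = 3177/7040
P(Z=3 | obs) = 3863/56320 / 1/8 = 3863/7040
argmax = 3

argmax_v P(Z = v | obs) = 3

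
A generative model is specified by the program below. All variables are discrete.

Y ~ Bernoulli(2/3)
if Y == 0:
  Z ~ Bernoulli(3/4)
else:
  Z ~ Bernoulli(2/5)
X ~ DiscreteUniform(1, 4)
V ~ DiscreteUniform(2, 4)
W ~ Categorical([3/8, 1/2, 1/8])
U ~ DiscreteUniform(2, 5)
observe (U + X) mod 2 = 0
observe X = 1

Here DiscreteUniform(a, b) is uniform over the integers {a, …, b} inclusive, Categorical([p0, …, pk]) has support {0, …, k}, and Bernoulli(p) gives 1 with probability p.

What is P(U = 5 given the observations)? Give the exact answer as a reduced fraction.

P(U = 5 | obs) = 1/2

Enumerate traces; 72 have nonzero weight after conditioning:
  (Y=0, Z=0, X=1, V=2, W=0, U=3) weight 1/1536
  (Y=0, Z=0, X=1, V=2, W=0, U=5) weight 1/1536
  (Y=0, Z=0, X=1, V=2, W=1, U=3) weight 1/1152
  (Y=0, Z=0, X=1, V=2, W=1, U=5) weight 1/1152
  (Y=0, Z=0, X=1, V=2, W=2, U=3) weight 1/4608
  (Y=0, Z=0, X=1, V=2, W=2, U=5) weight 1/4608
  (Y=0, Z=0, X=1, V=3, W=0, U=3) weight 1/1536
  (Y=0, Z=0, X=1, V=3, W=0, U=5) weight 1/1536
  … 64 more
Group by U:
  weight(U=3) = 1/16
  weight(U=5) = 1/16
Total weight = 1/16 + 1/16 = 1/8
P(U=3 | obs) = 1/16 / 1/8 = 1/2
P(U=5 | obs) = 1/16 / 1/8 = 1/2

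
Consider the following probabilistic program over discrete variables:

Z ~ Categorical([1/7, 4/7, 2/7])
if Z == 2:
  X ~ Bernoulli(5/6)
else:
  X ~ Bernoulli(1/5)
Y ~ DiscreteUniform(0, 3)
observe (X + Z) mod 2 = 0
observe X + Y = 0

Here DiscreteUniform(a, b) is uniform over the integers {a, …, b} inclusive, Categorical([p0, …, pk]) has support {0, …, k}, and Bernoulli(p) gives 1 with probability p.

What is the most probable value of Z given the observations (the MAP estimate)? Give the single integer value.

argmax_v P(Z = v | obs) = 0

Enumerate traces; 2 have nonzero weight after conditioning:
  (Z=0, X=0, Y=0) weight 1/35
  (Z=2, X=0, Y=0) weight 1/84
Group by Z:
  weight(Z=0) = 1/35
  weight(Z=2) = 1/84
Total weight = 1/35 + 1/84 = 17/420
P(Z=0 | obs) = 1/35 / 17/420 = 12/17
P(Z=2 | obs) = 1/84 / 17/420 = 5/17
argmax = 0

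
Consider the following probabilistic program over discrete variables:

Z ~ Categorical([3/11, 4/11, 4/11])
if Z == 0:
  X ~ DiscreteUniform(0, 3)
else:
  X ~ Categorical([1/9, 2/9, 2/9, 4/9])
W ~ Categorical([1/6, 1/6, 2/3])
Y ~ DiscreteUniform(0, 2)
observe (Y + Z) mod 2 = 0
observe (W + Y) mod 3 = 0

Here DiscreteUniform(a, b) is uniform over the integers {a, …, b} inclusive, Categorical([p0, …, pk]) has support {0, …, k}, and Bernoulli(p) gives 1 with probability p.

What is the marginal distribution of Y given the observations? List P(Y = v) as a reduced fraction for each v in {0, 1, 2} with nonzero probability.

P(Y=0) = 7/30, P(Y=1) = 8/15, P(Y=2) = 7/30

Enumerate traces; 20 have nonzero weight after conditioning:
  (Z=0, X=0, W=0, Y=0) weight 1/264
  (Z=0, X=0, W=1, Y=2) weight 1/264
  (Z=0, X=1, W=0, Y=0) weight 1/264
  (Z=0, X=1, W=1, Y=2) weight 1/264
  (Z=0, X=2, W=0, Y=0) weight 1/264
  (Z=0, X=2, W=1, Y=2) weight 1/264
  (Z=0, X=3, W=0, Y=0) weight 1/264
  (Z=0, X=3, W=1, Y=2) weight 1/264
  (Z=1, X=0, W=2, Y=1) weight 8/891
  … 11 more
Group by Y:
  weight(Y=0) = 7/198
  weight(Y=1) = 8/99
  weight(Y=2) = 7/198
Total weight = 7/198 + 8/99 + 7/198 = 5/33
P(Y=0 | obs) = 7/198 / 5/33 = 7/30
P(Y=1 | obs) = 8/99 / 5/33 = 8/15
P(Y=2 | obs) = 7/198 / 5/33 = 7/30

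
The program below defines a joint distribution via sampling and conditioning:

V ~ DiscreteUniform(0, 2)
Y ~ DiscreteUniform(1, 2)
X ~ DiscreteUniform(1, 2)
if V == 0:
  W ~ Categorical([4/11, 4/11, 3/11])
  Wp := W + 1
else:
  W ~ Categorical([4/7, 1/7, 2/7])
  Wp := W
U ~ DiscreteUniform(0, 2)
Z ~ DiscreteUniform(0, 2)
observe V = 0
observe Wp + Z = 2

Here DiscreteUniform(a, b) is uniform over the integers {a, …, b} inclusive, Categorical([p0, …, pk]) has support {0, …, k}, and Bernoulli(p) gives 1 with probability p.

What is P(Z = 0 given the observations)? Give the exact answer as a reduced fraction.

Enumerate traces; 24 have nonzero weight after conditioning:
  (V=0, Y=1, X=1, W=0, U=0, Z=1) weight 1/297
  (V=0, Y=1, X=1, W=0, U=1, Z=1) weight 1/297
  (V=0, Y=1, X=1, W=0, U=2, Z=1) weight 1/297
  (V=0, Y=1, X=1, W=1, U=0, Z=0) weight 1/297
  (V=0, Y=1, X=1, W=1, U=1, Z=0) weight 1/297
  (V=0, Y=1, X=1, W=1, U=2, Z=0) weight 1/297
  (V=0, Y=1, X=2, W=0, U=0, Z=1) weight 1/297
  (V=0, Y=1, X=2, W=0, U=1, Z=1) weight 1/297
  … 16 more
Group by Z:
  weight(Z=0) = 4/99
  weight(Z=1) = 4/99
Total weight = 4/99 + 4/99 = 8/99
P(Z=0 | obs) = 4/99 / 8/99 = 1/2
P(Z=1 | obs) = 4/99 / 8/99 = 1/2

P(Z = 0 | obs) = 1/2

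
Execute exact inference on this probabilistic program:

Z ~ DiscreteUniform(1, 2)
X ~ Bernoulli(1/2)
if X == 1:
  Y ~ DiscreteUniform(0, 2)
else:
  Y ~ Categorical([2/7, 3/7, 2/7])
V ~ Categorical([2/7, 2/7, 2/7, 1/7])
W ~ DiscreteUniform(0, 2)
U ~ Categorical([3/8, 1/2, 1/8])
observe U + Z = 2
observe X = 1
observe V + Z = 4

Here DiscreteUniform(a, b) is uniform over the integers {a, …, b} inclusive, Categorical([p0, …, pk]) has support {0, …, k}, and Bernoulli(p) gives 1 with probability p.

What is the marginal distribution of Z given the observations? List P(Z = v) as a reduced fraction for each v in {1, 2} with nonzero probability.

Enumerate traces; 18 have nonzero weight after conditioning:
  (Z=1, X=1, Y=0, V=3, W=0, U=1) weight 1/504
  (Z=1, X=1, Y=0, V=3, W=1, U=1) weight 1/504
  (Z=1, X=1, Y=0, V=3, W=2, U=1) weight 1/504
  (Z=1, X=1, Y=1, V=3, W=0, U=1) weight 1/504
  (Z=1, X=1, Y=1, V=3, W=1, U=1) weight 1/504
  (Z=1, X=1, Y=1, V=3, W=2, U=1) weight 1/504
  (Z=1, X=1, Y=2, V=3, W=0, U=1) weight 1/504
  (Z=1, X=1, Y=2, V=3, W=1, U=1) weight 1/504
  (Z=2, X=1, Y=0, V=2, W=0, U=0) weight 1/336
  … 9 more
Group by Z:
  weight(Z=1) = 1/56
  weight(Z=2) = 3/112
Total weight = 1/56 + 3/112 = 5/112
P(Z=1 | obs) = 1/56 / 5/112 = 2/5
P(Z=2 | obs) = 3/112 / 5/112 = 3/5

P(Z=1) = 2/5, P(Z=2) = 3/5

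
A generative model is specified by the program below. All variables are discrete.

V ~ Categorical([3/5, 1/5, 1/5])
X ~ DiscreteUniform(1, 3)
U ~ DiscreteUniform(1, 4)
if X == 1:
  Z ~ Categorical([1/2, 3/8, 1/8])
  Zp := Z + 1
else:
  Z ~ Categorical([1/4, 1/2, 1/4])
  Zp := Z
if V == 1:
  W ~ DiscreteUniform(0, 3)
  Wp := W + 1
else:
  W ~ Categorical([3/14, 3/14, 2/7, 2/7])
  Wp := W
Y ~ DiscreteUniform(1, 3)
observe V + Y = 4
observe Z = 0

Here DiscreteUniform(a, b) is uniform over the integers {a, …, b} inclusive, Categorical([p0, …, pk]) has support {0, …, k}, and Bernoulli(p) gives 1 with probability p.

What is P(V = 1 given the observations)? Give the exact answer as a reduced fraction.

P(V = 1 | obs) = 1/2

Enumerate traces; 96 have nonzero weight after conditioning:
  (V=1, X=1, U=1, Z=0, W=0, Y=3) weight 1/1440
  (V=1, X=1, U=1, Z=0, W=1, Y=3) weight 1/1440
  (V=1, X=1, U=1, Z=0, W=2, Y=3) weight 1/1440
  (V=1, X=1, U=1, Z=0, W=3, Y=3) weight 1/1440
  (V=1, X=1, U=2, Z=0, W=0, Y=3) weight 1/1440
  (V=1, X=1, U=2, Z=0, W=1, Y=3) weight 1/1440
  (V=1, X=1, U=2, Z=0, W=2, Y=3) weight 1/1440
  (V=1, X=1, U=2, Z=0, W=3, Y=3) weight 1/1440
  (V=2, X=1, U=1, Z=0, W=0, Y=2) weight 1/1680
  … 87 more
Group by V:
  weight(V=1) = 1/45
  weight(V=2) = 1/45
Total weight = 1/45 + 1/45 = 2/45
P(V=1 | obs) = 1/45 / 2/45 = 1/2
P(V=2 | obs) = 1/45 / 2/45 = 1/2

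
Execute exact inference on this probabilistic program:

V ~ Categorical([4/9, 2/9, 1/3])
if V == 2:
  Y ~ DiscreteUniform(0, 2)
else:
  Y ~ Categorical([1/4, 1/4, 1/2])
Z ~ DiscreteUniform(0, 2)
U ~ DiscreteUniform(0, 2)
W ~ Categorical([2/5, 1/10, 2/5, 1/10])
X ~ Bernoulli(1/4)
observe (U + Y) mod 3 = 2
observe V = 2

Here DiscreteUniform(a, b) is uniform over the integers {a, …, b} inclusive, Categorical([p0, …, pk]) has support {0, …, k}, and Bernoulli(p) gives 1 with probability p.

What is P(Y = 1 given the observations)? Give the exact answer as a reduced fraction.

P(Y = 1 | obs) = 1/3

Enumerate traces; 72 have nonzero weight after conditioning:
  (V=2, Y=0, Z=0, U=2, W=0, X=0) weight 1/270
  (V=2, Y=0, Z=0, U=2, W=0, X=1) weight 1/810
  (V=2, Y=0, Z=0, U=2, W=1, X=0) weight 1/1080
  (V=2, Y=0, Z=0, U=2, W=1, X=1) weight 1/3240
  (V=2, Y=0, Z=0, U=2, W=2, X=0) weight 1/270
  (V=2, Y=0, Z=0, U=2, W=2, X=1) weight 1/810
  (V=2, Y=0, Z=0, U=2, W=3, X=0) weight 1/1080
  (V=2, Y=0, Z=0, U=2, W=3, X=1) weight 1/3240
  (V=2, Y=1, Z=0, U=1, W=0, X=0) weight 1/270
  (V=2, Y=2, Z=0, U=0, W=0, X=0) weight 1/270
  … 62 more
Group by Y:
  weight(Y=0) = 1/27
  weight(Y=1) = 1/27
  weight(Y=2) = 1/27
Total weight = 1/27 + 1/27 + 1/27 = 1/9
P(Y=0 | obs) = 1/27 / 1/9 = 1/3
P(Y=1 | obs) = 1/27 / 1/9 = 1/3
P(Y=2 | obs) = 1/27 / 1/9 = 1/3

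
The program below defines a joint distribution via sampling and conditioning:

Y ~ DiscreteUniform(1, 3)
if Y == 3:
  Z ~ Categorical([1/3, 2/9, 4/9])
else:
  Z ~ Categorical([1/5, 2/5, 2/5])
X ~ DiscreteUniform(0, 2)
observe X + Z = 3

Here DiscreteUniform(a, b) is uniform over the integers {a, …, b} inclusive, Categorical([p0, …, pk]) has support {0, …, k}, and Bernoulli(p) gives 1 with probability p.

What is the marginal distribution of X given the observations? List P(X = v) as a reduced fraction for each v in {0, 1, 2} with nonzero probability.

P(X=1) = 28/51, P(X=2) = 23/51

Enumerate traces; 6 have nonzero weight after conditioning:
  (Y=1, Z=1, X=2) weight 2/45
  (Y=1, Z=2, X=1) weight 2/45
  (Y=2, Z=1, X=2) weight 2/45
  (Y=2, Z=2, X=1) weight 2/45
  (Y=3, Z=1, X=2) weight 2/81
  (Y=3, Z=2, X=1) weight 4/81
Group by X:
  weight(X=1) = 56/405
  weight(X=2) = 46/405
Total weight = 56/405 + 46/405 = 34/135
P(X=1 | obs) = 56/405 / 34/135 = 28/51
P(X=2 | obs) = 46/405 / 34/135 = 23/51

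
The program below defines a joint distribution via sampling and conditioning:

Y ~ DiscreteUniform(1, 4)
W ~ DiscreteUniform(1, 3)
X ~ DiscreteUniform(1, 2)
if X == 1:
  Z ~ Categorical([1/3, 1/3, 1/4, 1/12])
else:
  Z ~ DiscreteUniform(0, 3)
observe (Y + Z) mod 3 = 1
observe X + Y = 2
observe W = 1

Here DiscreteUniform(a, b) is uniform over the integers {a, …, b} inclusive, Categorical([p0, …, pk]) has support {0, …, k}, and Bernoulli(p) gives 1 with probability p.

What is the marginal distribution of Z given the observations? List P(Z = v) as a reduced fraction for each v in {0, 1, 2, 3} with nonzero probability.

P(Z=0) = 4/5, P(Z=3) = 1/5

Enumerate traces; 2 have nonzero weight after conditioning:
  (Y=1, W=1, X=1, Z=0) weight 1/72
  (Y=1, W=1, X=1, Z=3) weight 1/288
Group by Z:
  weight(Z=0) = 1/72
  weight(Z=3) = 1/288
Total weight = 1/72 + 1/288 = 5/288
P(Z=0 | obs) = 1/72 / 5/288 = 4/5
P(Z=3 | obs) = 1/288 / 5/288 = 1/5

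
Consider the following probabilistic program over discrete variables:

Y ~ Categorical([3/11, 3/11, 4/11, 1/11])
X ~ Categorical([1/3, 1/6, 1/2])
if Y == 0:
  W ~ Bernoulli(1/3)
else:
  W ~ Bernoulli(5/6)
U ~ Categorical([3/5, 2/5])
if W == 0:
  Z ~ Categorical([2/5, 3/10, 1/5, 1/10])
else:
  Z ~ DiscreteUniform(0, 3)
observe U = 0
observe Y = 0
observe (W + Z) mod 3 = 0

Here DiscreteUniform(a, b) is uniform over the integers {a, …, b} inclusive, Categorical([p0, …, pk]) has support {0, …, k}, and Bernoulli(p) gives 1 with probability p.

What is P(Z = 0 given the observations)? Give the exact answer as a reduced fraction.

Enumerate traces; 9 have nonzero weight after conditioning:
  (Y=0, X=0, W=0, U=0, Z=0) weight 4/275
  (Y=0, X=0, W=0, U=0, Z=3) weight 1/275
  (Y=0, X=0, W=1, U=0, Z=2) weight 1/220
  (Y=0, X=1, W=0, U=0, Z=0) weight 2/275
  (Y=0, X=1, W=0, U=0, Z=3) weight 1/550
  (Y=0, X=1, W=1, U=0, Z=2) weight 1/440
  (Y=0, X=2, W=0, U=0, Z=0) weight 6/275
  (Y=0, X=2, W=0, U=0, Z=3) weight 3/550
  … 1 more
Group by Z:
  weight(Z=0) = 12/275
  weight(Z=2) = 3/220
  weight(Z=3) = 3/275
Total weight = 12/275 + 3/220 + 3/275 = 3/44
P(Z=0 | obs) = 12/275 / 3/44 = 16/25
P(Z=2 | obs) = 3/220 / 3/44 = 1/5
P(Z=3 | obs) = 3/275 / 3/44 = 4/25

P(Z = 0 | obs) = 16/25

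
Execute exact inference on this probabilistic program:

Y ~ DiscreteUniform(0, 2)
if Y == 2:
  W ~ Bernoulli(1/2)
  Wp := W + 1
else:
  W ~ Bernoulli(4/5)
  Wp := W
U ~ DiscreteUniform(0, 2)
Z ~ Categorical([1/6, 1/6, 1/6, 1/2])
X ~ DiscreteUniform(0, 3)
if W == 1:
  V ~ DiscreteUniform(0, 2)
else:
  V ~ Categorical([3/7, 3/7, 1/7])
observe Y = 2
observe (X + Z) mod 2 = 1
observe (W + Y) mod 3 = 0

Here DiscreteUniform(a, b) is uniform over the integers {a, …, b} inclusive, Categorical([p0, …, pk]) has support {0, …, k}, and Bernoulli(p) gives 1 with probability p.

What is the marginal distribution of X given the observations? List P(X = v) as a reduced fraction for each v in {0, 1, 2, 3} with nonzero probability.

P(X=0) = 1/3, P(X=1) = 1/6, P(X=2) = 1/3, P(X=3) = 1/6

Enumerate traces; 72 have nonzero weight after conditioning:
  (Y=2, W=1, U=0, Z=0, X=1, V=0) weight 1/1296
  (Y=2, W=1, U=0, Z=0, X=1, V=1) weight 1/1296
  (Y=2, W=1, U=0, Z=0, X=1, V=2) weight 1/1296
  (Y=2, W=1, U=0, Z=0, X=3, V=0) weight 1/1296
  (Y=2, W=1, U=0, Z=0, X=3, V=1) weight 1/1296
  (Y=2, W=1, U=0, Z=0, X=3, V=2) weight 1/1296
  (Y=2, W=1, U=0, Z=1, X=0, V=0) weight 1/1296
  (Y=2, W=1, U=0, Z=1, X=0, V=1) weight 1/1296
  (Y=2, W=1, U=0, Z=1, X=2, V=0) weight 1/1296
  … 63 more
Group by X:
  weight(X=0) = 1/36
  weight(X=1) = 1/72
  weight(X=2) = 1/36
  weight(X=3) = 1/72
Total weight = 1/36 + 1/72 + 1/36 + 1/72 = 1/12
P(X=0 | obs) = 1/36 / 1/12 = 1/3
P(X=1 | obs) = 1/72 / 1/12 = 1/6
P(X=2 | obs) = 1/36 / 1/12 = 1/3
P(X=3 | obs) = 1/72 / 1/12 = 1/6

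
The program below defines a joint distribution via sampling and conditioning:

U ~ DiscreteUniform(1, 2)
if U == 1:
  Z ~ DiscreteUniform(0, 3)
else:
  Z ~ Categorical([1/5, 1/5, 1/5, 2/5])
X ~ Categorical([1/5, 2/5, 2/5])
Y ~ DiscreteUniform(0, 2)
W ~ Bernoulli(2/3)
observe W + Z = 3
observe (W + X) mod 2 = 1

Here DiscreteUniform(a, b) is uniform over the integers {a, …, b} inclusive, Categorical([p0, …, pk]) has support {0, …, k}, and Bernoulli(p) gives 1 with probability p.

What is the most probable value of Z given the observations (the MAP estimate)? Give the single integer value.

Enumerate traces; 18 have nonzero weight after conditioning:
  (U=1, Z=2, X=0, Y=0, W=1) weight 1/180
  (U=1, Z=2, X=0, Y=1, W=1) weight 1/180
  (U=1, Z=2, X=0, Y=2, W=1) weight 1/180
  (U=1, Z=2, X=2, Y=0, W=1) weight 1/90
  (U=1, Z=2, X=2, Y=1, W=1) weight 1/90
  (U=1, Z=2, X=2, Y=2, W=1) weight 1/90
  (U=1, Z=3, X=1, Y=0, W=0) weight 1/180
  (U=1, Z=3, X=1, Y=1, W=0) weight 1/180
  … 10 more
Group by Z:
  weight(Z=2) = 9/100
  weight(Z=3) = 13/300
Total weight = 9/100 + 13/300 = 2/15
P(Z=2 | obs) = 9/100 / 2/15 = 27/40
P(Z=3 | obs) = 13/300 / 2/15 = 13/40
argmax = 2

argmax_v P(Z = v | obs) = 2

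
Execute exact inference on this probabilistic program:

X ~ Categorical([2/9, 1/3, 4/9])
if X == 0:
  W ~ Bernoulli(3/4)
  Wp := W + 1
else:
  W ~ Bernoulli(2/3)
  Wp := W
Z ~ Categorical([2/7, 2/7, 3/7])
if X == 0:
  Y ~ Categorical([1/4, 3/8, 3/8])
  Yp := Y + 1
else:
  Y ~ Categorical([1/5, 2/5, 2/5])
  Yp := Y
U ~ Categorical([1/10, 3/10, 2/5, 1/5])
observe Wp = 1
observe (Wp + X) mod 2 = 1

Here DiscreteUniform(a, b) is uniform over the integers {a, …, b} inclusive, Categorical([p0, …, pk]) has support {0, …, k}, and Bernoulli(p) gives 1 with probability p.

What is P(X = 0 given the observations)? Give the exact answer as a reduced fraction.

P(X = 0 | obs) = 3/19

Enumerate traces; 72 have nonzero weight after conditioning:
  (X=0, W=0, Z=0, Y=0, U=0) weight 1/2520
  (X=0, W=0, Z=0, Y=0, U=1) weight 1/840
  (X=0, W=0, Z=0, Y=0, U=2) weight 1/630
  (X=0, W=0, Z=0, Y=0, U=3) weight 1/1260
  (X=0, W=0, Z=0, Y=1, U=0) weight 1/1680
  (X=0, W=0, Z=0, Y=1, U=1) weight 1/560
  (X=0, W=0, Z=0, Y=1, U=2) weight 1/420
  (X=0, W=0, Z=0, Y=1, U=3) weight 1/840
  (X=2, W=1, Z=0, Y=0, U=0) weight 8/4725
  … 63 more
Group by X:
  weight(X=0) = 1/18
  weight(X=2) = 8/27
Total weight = 1/18 + 8/27 = 19/54
P(X=0 | obs) = 1/18 / 19/54 = 3/19
P(X=2 | obs) = 8/27 / 19/54 = 16/19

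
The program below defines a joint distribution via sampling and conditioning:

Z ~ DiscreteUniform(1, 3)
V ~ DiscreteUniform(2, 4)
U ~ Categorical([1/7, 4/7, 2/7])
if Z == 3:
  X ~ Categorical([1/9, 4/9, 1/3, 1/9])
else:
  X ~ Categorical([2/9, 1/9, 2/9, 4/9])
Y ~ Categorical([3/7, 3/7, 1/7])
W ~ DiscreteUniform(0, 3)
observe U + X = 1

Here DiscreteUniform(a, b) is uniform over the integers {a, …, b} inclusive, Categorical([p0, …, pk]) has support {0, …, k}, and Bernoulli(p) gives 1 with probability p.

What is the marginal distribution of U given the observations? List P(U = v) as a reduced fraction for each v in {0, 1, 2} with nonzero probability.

Enumerate traces; 216 have nonzero weight after conditioning:
  (Z=1, V=2, U=0, X=1, Y=0, W=0) weight 1/5292
  (Z=1, V=2, U=0, X=1, Y=0, W=1) weight 1/5292
  (Z=1, V=2, U=0, X=1, Y=0, W=2) weight 1/5292
  (Z=1, V=2, U=0, X=1, Y=0, W=3) weight 1/5292
  (Z=1, V=2, U=0, X=1, Y=1, W=0) weight 1/5292
  (Z=1, V=2, U=0, X=1, Y=1, W=1) weight 1/5292
  (Z=1, V=2, U=0, X=1, Y=1, W=2) weight 1/5292
  (Z=1, V=2, U=0, X=1, Y=1, W=3) weight 1/5292
  (Z=1, V=2, U=1, X=0, Y=0, W=0) weight 2/1323
  … 207 more
Group by U:
  weight(U=0) = 2/63
  weight(U=1) = 20/189
Total weight = 2/63 + 20/189 = 26/189
P(U=0 | obs) = 2/63 / 26/189 = 3/13
P(U=1 | obs) = 20/189 / 26/189 = 10/13

P(U=0) = 3/13, P(U=1) = 10/13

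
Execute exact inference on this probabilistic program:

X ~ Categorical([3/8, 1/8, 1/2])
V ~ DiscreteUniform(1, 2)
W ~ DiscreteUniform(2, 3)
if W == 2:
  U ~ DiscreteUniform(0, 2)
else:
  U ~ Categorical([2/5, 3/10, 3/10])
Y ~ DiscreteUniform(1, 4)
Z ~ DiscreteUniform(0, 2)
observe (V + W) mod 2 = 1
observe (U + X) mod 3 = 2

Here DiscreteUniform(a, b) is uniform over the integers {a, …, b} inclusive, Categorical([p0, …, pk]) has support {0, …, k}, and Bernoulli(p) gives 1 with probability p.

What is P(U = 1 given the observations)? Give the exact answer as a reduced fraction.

P(U = 1 | obs) = 19/164

Enumerate traces; 72 have nonzero weight after conditioning:
  (X=0, V=1, W=2, U=2, Y=1, Z=0) weight 1/384
  (X=0, V=1, W=2, U=2, Y=1, Z=1) weight 1/384
  (X=0, V=1, W=2, U=2, Y=1, Z=2) weight 1/384
  (X=0, V=1, W=2, U=2, Y=2, Z=0) weight 1/384
  (X=0, V=1, W=2, U=2, Y=2, Z=1) weight 1/384
  (X=0, V=1, W=2, U=2, Y=2, Z=2) weight 1/384
  (X=0, V=1, W=2, U=2, Y=3, Z=0) weight 1/384
  (X=0, V=1, W=2, U=2, Y=3, Z=1) weight 1/384
  (X=1, V=1, W=2, U=1, Y=1, Z=0) weight 1/1152
  (X=2, V=1, W=2, U=0, Y=1, Z=0) weight 1/288
  … 62 more
Group by U:
  weight(U=0) = 11/120
  weight(U=1) = 19/960
  weight(U=2) = 19/320
Total weight = 11/120 + 19/960 + 19/320 = 41/240
P(U=0 | obs) = 11/120 / 41/240 = 22/41
P(U=1 | obs) = 19/960 / 41/240 = 19/164
P(U=2 | obs) = 19/320 / 41/240 = 57/164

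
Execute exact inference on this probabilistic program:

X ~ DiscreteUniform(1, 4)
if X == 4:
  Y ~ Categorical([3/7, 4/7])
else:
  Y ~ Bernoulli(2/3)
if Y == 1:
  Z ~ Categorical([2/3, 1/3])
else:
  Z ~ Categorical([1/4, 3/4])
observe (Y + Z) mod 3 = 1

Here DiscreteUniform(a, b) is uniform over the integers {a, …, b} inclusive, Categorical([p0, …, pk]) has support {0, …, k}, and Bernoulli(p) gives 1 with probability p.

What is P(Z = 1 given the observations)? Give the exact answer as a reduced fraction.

P(Z = 1 | obs) = 5/13

Enumerate traces; 8 have nonzero weight after conditioning:
  (X=1, Y=0, Z=1) weight 1/16
  (X=1, Y=1, Z=0) weight 1/9
  (X=2, Y=0, Z=1) weight 1/16
  (X=2, Y=1, Z=0) weight 1/9
  (X=3, Y=0, Z=1) weight 1/16
  (X=3, Y=1, Z=0) weight 1/9
  (X=4, Y=0, Z=1) weight 9/112
  (X=4, Y=1, Z=0) weight 2/21
Group by Z:
  weight(Z=0) = 3/7
  weight(Z=1) = 15/56
Total weight = 3/7 + 15/56 = 39/56
P(Z=0 | obs) = 3/7 / 39/56 = 8/13
P(Z=1 | obs) = 15/56 / 39/56 = 5/13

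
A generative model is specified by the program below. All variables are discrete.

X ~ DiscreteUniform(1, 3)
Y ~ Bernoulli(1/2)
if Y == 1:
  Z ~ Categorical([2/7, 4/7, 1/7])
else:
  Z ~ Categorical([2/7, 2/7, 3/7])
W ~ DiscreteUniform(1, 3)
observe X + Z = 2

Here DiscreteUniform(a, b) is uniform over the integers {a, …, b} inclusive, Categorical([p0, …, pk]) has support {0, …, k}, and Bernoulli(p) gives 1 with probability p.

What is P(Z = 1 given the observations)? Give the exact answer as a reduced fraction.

Enumerate traces; 12 have nonzero weight after conditioning:
  (X=1, Y=0, Z=1, W=1) weight 1/63
  (X=1, Y=0, Z=1, W=2) weight 1/63
  (X=1, Y=0, Z=1, W=3) weight 1/63
  (X=1, Y=1, Z=1, W=1) weight 2/63
  (X=1, Y=1, Z=1, W=2) weight 2/63
  (X=1, Y=1, Z=1, W=3) weight 2/63
  (X=2, Y=0, Z=0, W=1) weight 1/63
  (X=2, Y=0, Z=0, W=2) weight 1/63
  … 4 more
Group by Z:
  weight(Z=0) = 2/21
  weight(Z=1) = 1/7
Total weight = 2/21 + 1/7 = 5/21
P(Z=0 | obs) = 2/21 / 5/21 = 2/5
P(Z=1 | obs) = 1/7 / 5/21 = 3/5

P(Z = 1 | obs) = 3/5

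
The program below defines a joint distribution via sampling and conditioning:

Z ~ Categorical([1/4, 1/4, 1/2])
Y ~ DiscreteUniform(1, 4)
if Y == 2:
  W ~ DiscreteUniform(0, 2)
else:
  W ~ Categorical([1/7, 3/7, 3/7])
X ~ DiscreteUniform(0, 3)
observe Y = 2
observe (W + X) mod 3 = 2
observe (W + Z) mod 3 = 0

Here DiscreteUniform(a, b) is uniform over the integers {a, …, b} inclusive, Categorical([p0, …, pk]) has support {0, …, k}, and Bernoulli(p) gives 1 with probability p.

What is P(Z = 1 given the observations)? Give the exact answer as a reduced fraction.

Enumerate traces; 4 have nonzero weight after conditioning:
  (Z=0, Y=2, W=0, X=2) weight 1/192
  (Z=1, Y=2, W=2, X=0) weight 1/192
  (Z=1, Y=2, W=2, X=3) weight 1/192
  (Z=2, Y=2, W=1, X=1) weight 1/96
Group by Z:
  weight(Z=0) = 1/192
  weight(Z=1) = 1/96
  weight(Z=2) = 1/96
Total weight = 1/192 + 1/96 + 1/96 = 5/192
P(Z=0 | obs) = 1/192 / 5/192 = 1/5
P(Z=1 | obs) = 1/96 / 5/192 = 2/5
P(Z=2 | obs) = 1/96 / 5/192 = 2/5

P(Z = 1 | obs) = 2/5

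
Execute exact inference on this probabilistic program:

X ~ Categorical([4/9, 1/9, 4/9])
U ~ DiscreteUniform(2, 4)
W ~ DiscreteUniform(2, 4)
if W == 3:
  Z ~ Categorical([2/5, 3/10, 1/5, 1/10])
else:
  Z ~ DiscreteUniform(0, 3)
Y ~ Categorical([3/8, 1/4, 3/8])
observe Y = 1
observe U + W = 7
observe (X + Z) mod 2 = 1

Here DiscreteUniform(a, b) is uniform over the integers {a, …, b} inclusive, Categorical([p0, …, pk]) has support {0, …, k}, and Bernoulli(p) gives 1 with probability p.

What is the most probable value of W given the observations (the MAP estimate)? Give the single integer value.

argmax_v P(W = v | obs) = 4

Enumerate traces; 12 have nonzero weight after conditioning:
  (X=0, U=3, W=4, Z=1, Y=1) weight 1/324
  (X=0, U=3, W=4, Z=3, Y=1) weight 1/324
  (X=0, U=4, W=3, Z=1, Y=1) weight 1/270
  (X=0, U=4, W=3, Z=3, Y=1) weight 1/810
  (X=1, U=3, W=4, Z=0, Y=1) weight 1/1296
  (X=1, U=3, W=4, Z=2, Y=1) weight 1/1296
  (X=1, U=4, W=3, Z=0, Y=1) weight 1/810
  (X=1, U=4, W=3, Z=2, Y=1) weight 1/1620
  … 4 more
Group by W:
  weight(W=3) = 19/1620
  weight(W=4) = 1/72
Total weight = 19/1620 + 1/72 = 83/3240
P(W=3 | obs) = 19/1620 / 83/3240 = 38/83
P(W=4 | obs) = 1/72 / 83/3240 = 45/83
argmax = 4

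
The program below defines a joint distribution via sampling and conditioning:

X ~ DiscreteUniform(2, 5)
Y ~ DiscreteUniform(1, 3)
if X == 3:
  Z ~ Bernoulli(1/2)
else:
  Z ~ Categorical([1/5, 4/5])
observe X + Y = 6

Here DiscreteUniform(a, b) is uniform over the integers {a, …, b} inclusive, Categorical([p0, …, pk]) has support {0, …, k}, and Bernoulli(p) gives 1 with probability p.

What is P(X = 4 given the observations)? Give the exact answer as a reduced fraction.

Enumerate traces; 6 have nonzero weight after conditioning:
  (X=3, Y=3, Z=0) weight 1/24
  (X=3, Y=3, Z=1) weight 1/24
  (X=4, Y=2, Z=0) weight 1/60
  (X=4, Y=2, Z=1) weight 1/15
  (X=5, Y=1, Z=0) weight 1/60
  (X=5, Y=1, Z=1) weight 1/15
Group by X:
  weight(X=3) = 1/12
  weight(X=4) = 1/12
  weight(X=5) = 1/12
Total weight = 1/12 + 1/12 + 1/12 = 1/4
P(X=3 | obs) = 1/12 / 1/4 = 1/3
P(X=4 | obs) = 1/12 / 1/4 = 1/3
P(X=5 | obs) = 1/12 / 1/4 = 1/3

P(X = 4 | obs) = 1/3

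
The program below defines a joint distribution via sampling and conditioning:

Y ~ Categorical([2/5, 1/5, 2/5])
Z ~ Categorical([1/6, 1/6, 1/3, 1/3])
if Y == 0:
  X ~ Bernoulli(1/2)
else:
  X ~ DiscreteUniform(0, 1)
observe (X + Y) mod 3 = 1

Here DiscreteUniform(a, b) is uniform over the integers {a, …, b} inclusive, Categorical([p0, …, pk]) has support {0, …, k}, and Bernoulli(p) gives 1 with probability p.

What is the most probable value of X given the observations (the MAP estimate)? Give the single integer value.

Enumerate traces; 8 have nonzero weight after conditioning:
  (Y=0, Z=0, X=1) weight 1/30
  (Y=0, Z=1, X=1) weight 1/30
  (Y=0, Z=2, X=1) weight 1/15
  (Y=0, Z=3, X=1) weight 1/15
  (Y=1, Z=0, X=0) weight 1/60
  (Y=1, Z=1, X=0) weight 1/60
  (Y=1, Z=2, X=0) weight 1/30
  (Y=1, Z=3, X=0) weight 1/30
Group by X:
  weight(X=0) = 1/10
  weight(X=1) = 1/5
Total weight = 1/10 + 1/5 = 3/10
P(X=0 | obs) = 1/10 / 3/10 = 1/3
P(X=1 | obs) = 1/5 / 3/10 = 2/3
argmax = 1

argmax_v P(X = v | obs) = 1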